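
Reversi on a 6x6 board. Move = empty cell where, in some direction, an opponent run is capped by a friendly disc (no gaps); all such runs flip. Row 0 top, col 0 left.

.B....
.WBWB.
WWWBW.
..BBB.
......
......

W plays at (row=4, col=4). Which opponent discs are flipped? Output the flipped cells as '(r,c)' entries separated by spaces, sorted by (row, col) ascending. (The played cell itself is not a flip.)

Answer: (3,3) (3,4)

Derivation:
Dir NW: opp run (3,3) capped by W -> flip
Dir N: opp run (3,4) capped by W -> flip
Dir NE: first cell '.' (not opp) -> no flip
Dir W: first cell '.' (not opp) -> no flip
Dir E: first cell '.' (not opp) -> no flip
Dir SW: first cell '.' (not opp) -> no flip
Dir S: first cell '.' (not opp) -> no flip
Dir SE: first cell '.' (not opp) -> no flip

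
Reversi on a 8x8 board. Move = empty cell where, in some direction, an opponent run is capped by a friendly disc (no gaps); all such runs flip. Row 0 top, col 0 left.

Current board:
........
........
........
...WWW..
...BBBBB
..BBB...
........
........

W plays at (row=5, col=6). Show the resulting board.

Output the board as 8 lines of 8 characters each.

Answer: ........
........
........
...WWW..
...BBWBB
..BBB.W.
........
........

Derivation:
Place W at (5,6); scan 8 dirs for brackets.
Dir NW: opp run (4,5) capped by W -> flip
Dir N: opp run (4,6), next='.' -> no flip
Dir NE: opp run (4,7), next=edge -> no flip
Dir W: first cell '.' (not opp) -> no flip
Dir E: first cell '.' (not opp) -> no flip
Dir SW: first cell '.' (not opp) -> no flip
Dir S: first cell '.' (not opp) -> no flip
Dir SE: first cell '.' (not opp) -> no flip
All flips: (4,5)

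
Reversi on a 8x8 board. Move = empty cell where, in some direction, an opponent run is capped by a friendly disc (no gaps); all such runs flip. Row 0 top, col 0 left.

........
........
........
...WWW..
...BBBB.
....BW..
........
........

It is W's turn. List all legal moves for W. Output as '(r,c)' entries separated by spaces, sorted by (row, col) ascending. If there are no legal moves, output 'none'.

Answer: (3,7) (5,2) (5,3) (5,6) (5,7) (6,4)

Derivation:
(3,2): no bracket -> illegal
(3,6): no bracket -> illegal
(3,7): flips 1 -> legal
(4,2): no bracket -> illegal
(4,7): no bracket -> illegal
(5,2): flips 1 -> legal
(5,3): flips 3 -> legal
(5,6): flips 1 -> legal
(5,7): flips 1 -> legal
(6,3): no bracket -> illegal
(6,4): flips 2 -> legal
(6,5): no bracket -> illegal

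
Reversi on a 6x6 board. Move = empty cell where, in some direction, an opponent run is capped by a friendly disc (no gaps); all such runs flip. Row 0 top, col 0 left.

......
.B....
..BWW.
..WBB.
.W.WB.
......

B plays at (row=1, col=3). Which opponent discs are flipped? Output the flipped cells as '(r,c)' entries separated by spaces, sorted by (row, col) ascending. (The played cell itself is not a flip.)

Dir NW: first cell '.' (not opp) -> no flip
Dir N: first cell '.' (not opp) -> no flip
Dir NE: first cell '.' (not opp) -> no flip
Dir W: first cell '.' (not opp) -> no flip
Dir E: first cell '.' (not opp) -> no flip
Dir SW: first cell 'B' (not opp) -> no flip
Dir S: opp run (2,3) capped by B -> flip
Dir SE: opp run (2,4), next='.' -> no flip

Answer: (2,3)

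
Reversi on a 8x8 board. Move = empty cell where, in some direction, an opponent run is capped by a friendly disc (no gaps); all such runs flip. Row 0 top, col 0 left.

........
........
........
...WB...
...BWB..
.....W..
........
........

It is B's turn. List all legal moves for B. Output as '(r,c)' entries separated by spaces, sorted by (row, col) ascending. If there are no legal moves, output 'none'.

Answer: (2,3) (3,2) (5,4) (6,5)

Derivation:
(2,2): no bracket -> illegal
(2,3): flips 1 -> legal
(2,4): no bracket -> illegal
(3,2): flips 1 -> legal
(3,5): no bracket -> illegal
(4,2): no bracket -> illegal
(4,6): no bracket -> illegal
(5,3): no bracket -> illegal
(5,4): flips 1 -> legal
(5,6): no bracket -> illegal
(6,4): no bracket -> illegal
(6,5): flips 1 -> legal
(6,6): no bracket -> illegal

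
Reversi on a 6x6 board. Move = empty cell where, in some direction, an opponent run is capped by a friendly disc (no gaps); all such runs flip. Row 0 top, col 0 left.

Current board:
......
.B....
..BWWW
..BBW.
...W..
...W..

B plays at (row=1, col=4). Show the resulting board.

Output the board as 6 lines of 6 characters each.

Place B at (1,4); scan 8 dirs for brackets.
Dir NW: first cell '.' (not opp) -> no flip
Dir N: first cell '.' (not opp) -> no flip
Dir NE: first cell '.' (not opp) -> no flip
Dir W: first cell '.' (not opp) -> no flip
Dir E: first cell '.' (not opp) -> no flip
Dir SW: opp run (2,3) capped by B -> flip
Dir S: opp run (2,4) (3,4), next='.' -> no flip
Dir SE: opp run (2,5), next=edge -> no flip
All flips: (2,3)

Answer: ......
.B..B.
..BBWW
..BBW.
...W..
...W..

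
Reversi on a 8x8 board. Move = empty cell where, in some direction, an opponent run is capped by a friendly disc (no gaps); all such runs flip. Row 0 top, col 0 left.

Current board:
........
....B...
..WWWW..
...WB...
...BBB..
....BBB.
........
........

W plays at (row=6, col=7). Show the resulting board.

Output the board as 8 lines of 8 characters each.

Place W at (6,7); scan 8 dirs for brackets.
Dir NW: opp run (5,6) (4,5) (3,4) capped by W -> flip
Dir N: first cell '.' (not opp) -> no flip
Dir NE: edge -> no flip
Dir W: first cell '.' (not opp) -> no flip
Dir E: edge -> no flip
Dir SW: first cell '.' (not opp) -> no flip
Dir S: first cell '.' (not opp) -> no flip
Dir SE: edge -> no flip
All flips: (3,4) (4,5) (5,6)

Answer: ........
....B...
..WWWW..
...WW...
...BBW..
....BBW.
.......W
........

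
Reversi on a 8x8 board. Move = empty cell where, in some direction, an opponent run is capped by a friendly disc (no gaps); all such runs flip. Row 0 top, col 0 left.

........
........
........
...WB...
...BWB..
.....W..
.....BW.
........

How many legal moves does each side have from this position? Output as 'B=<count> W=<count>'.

Answer: B=4 W=7

Derivation:
-- B to move --
(2,2): no bracket -> illegal
(2,3): flips 1 -> legal
(2,4): no bracket -> illegal
(3,2): flips 1 -> legal
(3,5): no bracket -> illegal
(4,2): no bracket -> illegal
(4,6): no bracket -> illegal
(5,3): no bracket -> illegal
(5,4): flips 1 -> legal
(5,6): no bracket -> illegal
(5,7): no bracket -> illegal
(6,4): no bracket -> illegal
(6,7): flips 1 -> legal
(7,5): no bracket -> illegal
(7,6): no bracket -> illegal
(7,7): no bracket -> illegal
B mobility = 4
-- W to move --
(2,3): no bracket -> illegal
(2,4): flips 1 -> legal
(2,5): no bracket -> illegal
(3,2): no bracket -> illegal
(3,5): flips 2 -> legal
(3,6): no bracket -> illegal
(4,2): flips 1 -> legal
(4,6): flips 1 -> legal
(5,2): no bracket -> illegal
(5,3): flips 1 -> legal
(5,4): no bracket -> illegal
(5,6): no bracket -> illegal
(6,4): flips 1 -> legal
(7,4): no bracket -> illegal
(7,5): flips 1 -> legal
(7,6): no bracket -> illegal
W mobility = 7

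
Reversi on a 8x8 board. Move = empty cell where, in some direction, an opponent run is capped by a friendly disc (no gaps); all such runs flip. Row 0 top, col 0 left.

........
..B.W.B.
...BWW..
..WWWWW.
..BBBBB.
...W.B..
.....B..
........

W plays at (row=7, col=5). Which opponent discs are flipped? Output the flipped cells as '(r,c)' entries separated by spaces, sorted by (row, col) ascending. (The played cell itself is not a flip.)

Dir NW: first cell '.' (not opp) -> no flip
Dir N: opp run (6,5) (5,5) (4,5) capped by W -> flip
Dir NE: first cell '.' (not opp) -> no flip
Dir W: first cell '.' (not opp) -> no flip
Dir E: first cell '.' (not opp) -> no flip
Dir SW: edge -> no flip
Dir S: edge -> no flip
Dir SE: edge -> no flip

Answer: (4,5) (5,5) (6,5)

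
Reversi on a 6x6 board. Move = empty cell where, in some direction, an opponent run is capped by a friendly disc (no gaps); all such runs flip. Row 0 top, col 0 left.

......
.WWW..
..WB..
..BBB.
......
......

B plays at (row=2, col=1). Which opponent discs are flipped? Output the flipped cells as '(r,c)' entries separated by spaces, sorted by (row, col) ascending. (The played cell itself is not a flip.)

Answer: (2,2)

Derivation:
Dir NW: first cell '.' (not opp) -> no flip
Dir N: opp run (1,1), next='.' -> no flip
Dir NE: opp run (1,2), next='.' -> no flip
Dir W: first cell '.' (not opp) -> no flip
Dir E: opp run (2,2) capped by B -> flip
Dir SW: first cell '.' (not opp) -> no flip
Dir S: first cell '.' (not opp) -> no flip
Dir SE: first cell 'B' (not opp) -> no flip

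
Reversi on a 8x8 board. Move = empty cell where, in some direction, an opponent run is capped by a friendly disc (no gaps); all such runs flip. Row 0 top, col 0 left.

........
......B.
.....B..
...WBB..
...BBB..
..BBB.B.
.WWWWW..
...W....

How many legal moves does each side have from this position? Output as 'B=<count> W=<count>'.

Answer: B=9 W=9

Derivation:
-- B to move --
(2,2): flips 1 -> legal
(2,3): flips 1 -> legal
(2,4): no bracket -> illegal
(3,2): flips 1 -> legal
(4,2): no bracket -> illegal
(5,0): no bracket -> illegal
(5,1): no bracket -> illegal
(5,5): no bracket -> illegal
(6,0): no bracket -> illegal
(6,6): no bracket -> illegal
(7,0): flips 1 -> legal
(7,1): flips 1 -> legal
(7,2): flips 2 -> legal
(7,4): flips 3 -> legal
(7,5): flips 1 -> legal
(7,6): flips 1 -> legal
B mobility = 9
-- W to move --
(0,5): no bracket -> illegal
(0,6): no bracket -> illegal
(0,7): flips 5 -> legal
(1,4): no bracket -> illegal
(1,5): no bracket -> illegal
(1,7): no bracket -> illegal
(2,3): no bracket -> illegal
(2,4): flips 3 -> legal
(2,6): flips 3 -> legal
(2,7): no bracket -> illegal
(3,2): flips 2 -> legal
(3,6): flips 4 -> legal
(4,1): flips 1 -> legal
(4,2): flips 2 -> legal
(4,6): no bracket -> illegal
(4,7): flips 1 -> legal
(5,1): no bracket -> illegal
(5,5): flips 1 -> legal
(5,7): no bracket -> illegal
(6,6): no bracket -> illegal
(6,7): no bracket -> illegal
W mobility = 9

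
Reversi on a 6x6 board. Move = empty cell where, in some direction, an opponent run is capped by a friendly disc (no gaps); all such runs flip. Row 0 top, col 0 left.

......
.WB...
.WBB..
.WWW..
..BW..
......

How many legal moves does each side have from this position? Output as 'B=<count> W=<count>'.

Answer: B=9 W=9

Derivation:
-- B to move --
(0,0): flips 1 -> legal
(0,1): no bracket -> illegal
(0,2): no bracket -> illegal
(1,0): flips 1 -> legal
(2,0): flips 2 -> legal
(2,4): flips 1 -> legal
(3,0): flips 1 -> legal
(3,4): no bracket -> illegal
(4,0): flips 1 -> legal
(4,1): flips 1 -> legal
(4,4): flips 2 -> legal
(5,2): no bracket -> illegal
(5,3): flips 2 -> legal
(5,4): no bracket -> illegal
B mobility = 9
-- W to move --
(0,1): no bracket -> illegal
(0,2): flips 2 -> legal
(0,3): flips 1 -> legal
(1,3): flips 3 -> legal
(1,4): flips 1 -> legal
(2,4): flips 2 -> legal
(3,4): no bracket -> illegal
(4,1): flips 1 -> legal
(5,1): flips 1 -> legal
(5,2): flips 1 -> legal
(5,3): flips 1 -> legal
W mobility = 9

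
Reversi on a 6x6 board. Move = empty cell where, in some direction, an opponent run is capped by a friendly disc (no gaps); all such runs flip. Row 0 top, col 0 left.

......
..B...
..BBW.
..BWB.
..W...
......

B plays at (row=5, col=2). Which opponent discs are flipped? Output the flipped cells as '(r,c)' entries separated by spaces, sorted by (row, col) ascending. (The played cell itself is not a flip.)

Dir NW: first cell '.' (not opp) -> no flip
Dir N: opp run (4,2) capped by B -> flip
Dir NE: first cell '.' (not opp) -> no flip
Dir W: first cell '.' (not opp) -> no flip
Dir E: first cell '.' (not opp) -> no flip
Dir SW: edge -> no flip
Dir S: edge -> no flip
Dir SE: edge -> no flip

Answer: (4,2)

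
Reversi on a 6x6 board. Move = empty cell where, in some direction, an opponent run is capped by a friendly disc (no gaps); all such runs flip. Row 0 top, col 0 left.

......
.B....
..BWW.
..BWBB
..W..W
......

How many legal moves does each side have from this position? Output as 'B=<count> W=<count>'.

-- B to move --
(1,2): flips 1 -> legal
(1,3): flips 1 -> legal
(1,4): flips 2 -> legal
(1,5): no bracket -> illegal
(2,5): flips 2 -> legal
(3,1): no bracket -> illegal
(4,1): no bracket -> illegal
(4,3): no bracket -> illegal
(4,4): flips 1 -> legal
(5,1): no bracket -> illegal
(5,2): flips 1 -> legal
(5,3): no bracket -> illegal
(5,4): no bracket -> illegal
(5,5): flips 1 -> legal
B mobility = 7
-- W to move --
(0,0): flips 2 -> legal
(0,1): no bracket -> illegal
(0,2): no bracket -> illegal
(1,0): no bracket -> illegal
(1,2): flips 2 -> legal
(1,3): no bracket -> illegal
(2,0): no bracket -> illegal
(2,1): flips 1 -> legal
(2,5): flips 1 -> legal
(3,1): flips 1 -> legal
(4,1): flips 1 -> legal
(4,3): no bracket -> illegal
(4,4): flips 1 -> legal
W mobility = 7

Answer: B=7 W=7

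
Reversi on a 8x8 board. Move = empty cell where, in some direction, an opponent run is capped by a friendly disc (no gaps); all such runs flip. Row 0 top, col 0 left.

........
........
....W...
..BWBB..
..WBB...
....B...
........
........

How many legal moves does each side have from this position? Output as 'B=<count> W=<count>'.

Answer: B=6 W=8

Derivation:
-- B to move --
(1,3): flips 1 -> legal
(1,4): flips 1 -> legal
(1,5): no bracket -> illegal
(2,2): flips 1 -> legal
(2,3): flips 1 -> legal
(2,5): no bracket -> illegal
(3,1): no bracket -> illegal
(4,1): flips 1 -> legal
(5,1): no bracket -> illegal
(5,2): flips 1 -> legal
(5,3): no bracket -> illegal
B mobility = 6
-- W to move --
(2,1): no bracket -> illegal
(2,2): flips 1 -> legal
(2,3): no bracket -> illegal
(2,5): no bracket -> illegal
(2,6): no bracket -> illegal
(3,1): flips 1 -> legal
(3,6): flips 2 -> legal
(4,1): no bracket -> illegal
(4,5): flips 2 -> legal
(4,6): flips 1 -> legal
(5,2): no bracket -> illegal
(5,3): flips 1 -> legal
(5,5): flips 1 -> legal
(6,3): no bracket -> illegal
(6,4): flips 3 -> legal
(6,5): no bracket -> illegal
W mobility = 8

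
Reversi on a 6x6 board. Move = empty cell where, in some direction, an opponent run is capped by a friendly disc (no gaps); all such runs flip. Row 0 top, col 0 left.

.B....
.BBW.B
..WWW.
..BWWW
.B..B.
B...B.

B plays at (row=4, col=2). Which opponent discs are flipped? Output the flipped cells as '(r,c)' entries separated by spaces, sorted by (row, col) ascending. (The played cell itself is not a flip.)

Answer: (2,4) (3,3)

Derivation:
Dir NW: first cell '.' (not opp) -> no flip
Dir N: first cell 'B' (not opp) -> no flip
Dir NE: opp run (3,3) (2,4) capped by B -> flip
Dir W: first cell 'B' (not opp) -> no flip
Dir E: first cell '.' (not opp) -> no flip
Dir SW: first cell '.' (not opp) -> no flip
Dir S: first cell '.' (not opp) -> no flip
Dir SE: first cell '.' (not opp) -> no flip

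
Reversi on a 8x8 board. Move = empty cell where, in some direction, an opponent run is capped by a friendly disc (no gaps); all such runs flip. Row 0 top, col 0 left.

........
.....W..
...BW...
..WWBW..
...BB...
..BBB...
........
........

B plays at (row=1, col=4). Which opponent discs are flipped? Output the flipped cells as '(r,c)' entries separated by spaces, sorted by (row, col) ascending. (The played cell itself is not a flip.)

Dir NW: first cell '.' (not opp) -> no flip
Dir N: first cell '.' (not opp) -> no flip
Dir NE: first cell '.' (not opp) -> no flip
Dir W: first cell '.' (not opp) -> no flip
Dir E: opp run (1,5), next='.' -> no flip
Dir SW: first cell 'B' (not opp) -> no flip
Dir S: opp run (2,4) capped by B -> flip
Dir SE: first cell '.' (not opp) -> no flip

Answer: (2,4)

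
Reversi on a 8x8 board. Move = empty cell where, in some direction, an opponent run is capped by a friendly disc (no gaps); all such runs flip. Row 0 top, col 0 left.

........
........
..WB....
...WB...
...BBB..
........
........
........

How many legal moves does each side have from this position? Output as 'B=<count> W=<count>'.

-- B to move --
(1,1): flips 2 -> legal
(1,2): no bracket -> illegal
(1,3): no bracket -> illegal
(2,1): flips 1 -> legal
(2,4): no bracket -> illegal
(3,1): no bracket -> illegal
(3,2): flips 1 -> legal
(4,2): no bracket -> illegal
B mobility = 3
-- W to move --
(1,2): no bracket -> illegal
(1,3): flips 1 -> legal
(1,4): no bracket -> illegal
(2,4): flips 1 -> legal
(2,5): no bracket -> illegal
(3,2): no bracket -> illegal
(3,5): flips 1 -> legal
(3,6): no bracket -> illegal
(4,2): no bracket -> illegal
(4,6): no bracket -> illegal
(5,2): no bracket -> illegal
(5,3): flips 1 -> legal
(5,4): no bracket -> illegal
(5,5): flips 1 -> legal
(5,6): no bracket -> illegal
W mobility = 5

Answer: B=3 W=5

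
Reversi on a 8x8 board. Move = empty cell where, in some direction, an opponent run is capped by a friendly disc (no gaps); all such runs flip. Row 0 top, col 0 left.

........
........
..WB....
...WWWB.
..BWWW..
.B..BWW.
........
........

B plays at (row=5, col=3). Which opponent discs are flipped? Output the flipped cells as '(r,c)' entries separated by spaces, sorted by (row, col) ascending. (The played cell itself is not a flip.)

Answer: (3,3) (4,3)

Derivation:
Dir NW: first cell 'B' (not opp) -> no flip
Dir N: opp run (4,3) (3,3) capped by B -> flip
Dir NE: opp run (4,4) (3,5), next='.' -> no flip
Dir W: first cell '.' (not opp) -> no flip
Dir E: first cell 'B' (not opp) -> no flip
Dir SW: first cell '.' (not opp) -> no flip
Dir S: first cell '.' (not opp) -> no flip
Dir SE: first cell '.' (not opp) -> no flip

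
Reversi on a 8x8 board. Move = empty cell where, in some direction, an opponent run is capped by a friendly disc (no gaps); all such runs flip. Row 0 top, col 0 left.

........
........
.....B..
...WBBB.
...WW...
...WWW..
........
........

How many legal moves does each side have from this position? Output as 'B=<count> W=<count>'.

Answer: B=4 W=4

Derivation:
-- B to move --
(2,2): no bracket -> illegal
(2,3): no bracket -> illegal
(2,4): no bracket -> illegal
(3,2): flips 1 -> legal
(4,2): no bracket -> illegal
(4,5): no bracket -> illegal
(4,6): no bracket -> illegal
(5,2): flips 1 -> legal
(5,6): no bracket -> illegal
(6,2): flips 2 -> legal
(6,3): no bracket -> illegal
(6,4): flips 2 -> legal
(6,5): no bracket -> illegal
(6,6): no bracket -> illegal
B mobility = 4
-- W to move --
(1,4): no bracket -> illegal
(1,5): no bracket -> illegal
(1,6): flips 2 -> legal
(2,3): no bracket -> illegal
(2,4): flips 1 -> legal
(2,6): flips 1 -> legal
(2,7): no bracket -> illegal
(3,7): flips 3 -> legal
(4,5): no bracket -> illegal
(4,6): no bracket -> illegal
(4,7): no bracket -> illegal
W mobility = 4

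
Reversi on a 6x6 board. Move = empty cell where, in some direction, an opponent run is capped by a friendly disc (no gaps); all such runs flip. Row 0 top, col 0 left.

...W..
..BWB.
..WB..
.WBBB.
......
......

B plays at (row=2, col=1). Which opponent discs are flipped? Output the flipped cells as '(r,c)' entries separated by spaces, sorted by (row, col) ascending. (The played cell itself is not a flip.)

Answer: (2,2)

Derivation:
Dir NW: first cell '.' (not opp) -> no flip
Dir N: first cell '.' (not opp) -> no flip
Dir NE: first cell 'B' (not opp) -> no flip
Dir W: first cell '.' (not opp) -> no flip
Dir E: opp run (2,2) capped by B -> flip
Dir SW: first cell '.' (not opp) -> no flip
Dir S: opp run (3,1), next='.' -> no flip
Dir SE: first cell 'B' (not opp) -> no flip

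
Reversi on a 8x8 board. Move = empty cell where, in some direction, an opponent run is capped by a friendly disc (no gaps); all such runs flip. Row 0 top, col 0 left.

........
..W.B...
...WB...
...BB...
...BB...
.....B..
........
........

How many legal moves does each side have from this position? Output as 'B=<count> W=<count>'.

Answer: B=4 W=4

Derivation:
-- B to move --
(0,1): flips 2 -> legal
(0,2): no bracket -> illegal
(0,3): no bracket -> illegal
(1,1): no bracket -> illegal
(1,3): flips 1 -> legal
(2,1): no bracket -> illegal
(2,2): flips 1 -> legal
(3,2): flips 1 -> legal
B mobility = 4
-- W to move --
(0,3): no bracket -> illegal
(0,4): no bracket -> illegal
(0,5): flips 1 -> legal
(1,3): no bracket -> illegal
(1,5): no bracket -> illegal
(2,2): no bracket -> illegal
(2,5): flips 1 -> legal
(3,2): no bracket -> illegal
(3,5): no bracket -> illegal
(4,2): no bracket -> illegal
(4,5): flips 1 -> legal
(4,6): no bracket -> illegal
(5,2): no bracket -> illegal
(5,3): flips 2 -> legal
(5,4): no bracket -> illegal
(5,6): no bracket -> illegal
(6,4): no bracket -> illegal
(6,5): no bracket -> illegal
(6,6): no bracket -> illegal
W mobility = 4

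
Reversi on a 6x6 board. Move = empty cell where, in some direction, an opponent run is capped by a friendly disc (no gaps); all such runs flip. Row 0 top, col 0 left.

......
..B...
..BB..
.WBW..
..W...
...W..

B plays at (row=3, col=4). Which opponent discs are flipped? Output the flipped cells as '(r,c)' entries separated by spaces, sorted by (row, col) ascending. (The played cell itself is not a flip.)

Dir NW: first cell 'B' (not opp) -> no flip
Dir N: first cell '.' (not opp) -> no flip
Dir NE: first cell '.' (not opp) -> no flip
Dir W: opp run (3,3) capped by B -> flip
Dir E: first cell '.' (not opp) -> no flip
Dir SW: first cell '.' (not opp) -> no flip
Dir S: first cell '.' (not opp) -> no flip
Dir SE: first cell '.' (not opp) -> no flip

Answer: (3,3)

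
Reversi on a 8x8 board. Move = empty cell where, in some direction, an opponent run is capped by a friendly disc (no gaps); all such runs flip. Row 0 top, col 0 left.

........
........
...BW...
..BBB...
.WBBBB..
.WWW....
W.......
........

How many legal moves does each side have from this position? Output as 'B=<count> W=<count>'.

-- B to move --
(1,3): no bracket -> illegal
(1,4): flips 1 -> legal
(1,5): flips 1 -> legal
(2,5): flips 1 -> legal
(3,0): no bracket -> illegal
(3,1): no bracket -> illegal
(3,5): no bracket -> illegal
(4,0): flips 1 -> legal
(5,0): flips 1 -> legal
(5,4): no bracket -> illegal
(6,1): flips 1 -> legal
(6,2): flips 2 -> legal
(6,3): flips 1 -> legal
(6,4): flips 1 -> legal
(7,0): no bracket -> illegal
(7,1): no bracket -> illegal
B mobility = 9
-- W to move --
(1,2): no bracket -> illegal
(1,3): flips 3 -> legal
(1,4): flips 2 -> legal
(2,1): no bracket -> illegal
(2,2): flips 3 -> legal
(2,5): flips 2 -> legal
(3,1): flips 1 -> legal
(3,5): flips 1 -> legal
(3,6): no bracket -> illegal
(4,6): flips 4 -> legal
(5,4): flips 2 -> legal
(5,5): no bracket -> illegal
(5,6): no bracket -> illegal
W mobility = 8

Answer: B=9 W=8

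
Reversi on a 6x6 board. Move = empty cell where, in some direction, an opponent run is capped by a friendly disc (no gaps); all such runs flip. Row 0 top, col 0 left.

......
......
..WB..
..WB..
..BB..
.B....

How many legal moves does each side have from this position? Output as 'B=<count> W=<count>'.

Answer: B=5 W=6

Derivation:
-- B to move --
(1,1): flips 1 -> legal
(1,2): flips 2 -> legal
(1,3): no bracket -> illegal
(2,1): flips 2 -> legal
(3,1): flips 1 -> legal
(4,1): flips 1 -> legal
B mobility = 5
-- W to move --
(1,2): no bracket -> illegal
(1,3): no bracket -> illegal
(1,4): flips 1 -> legal
(2,4): flips 1 -> legal
(3,1): no bracket -> illegal
(3,4): flips 1 -> legal
(4,0): no bracket -> illegal
(4,1): no bracket -> illegal
(4,4): flips 1 -> legal
(5,0): no bracket -> illegal
(5,2): flips 1 -> legal
(5,3): no bracket -> illegal
(5,4): flips 1 -> legal
W mobility = 6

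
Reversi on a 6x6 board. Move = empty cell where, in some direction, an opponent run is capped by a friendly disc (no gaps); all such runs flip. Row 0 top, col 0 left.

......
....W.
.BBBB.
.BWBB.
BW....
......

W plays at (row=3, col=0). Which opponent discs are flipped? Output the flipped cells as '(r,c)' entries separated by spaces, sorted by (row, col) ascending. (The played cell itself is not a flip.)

Answer: (3,1)

Derivation:
Dir NW: edge -> no flip
Dir N: first cell '.' (not opp) -> no flip
Dir NE: opp run (2,1), next='.' -> no flip
Dir W: edge -> no flip
Dir E: opp run (3,1) capped by W -> flip
Dir SW: edge -> no flip
Dir S: opp run (4,0), next='.' -> no flip
Dir SE: first cell 'W' (not opp) -> no flip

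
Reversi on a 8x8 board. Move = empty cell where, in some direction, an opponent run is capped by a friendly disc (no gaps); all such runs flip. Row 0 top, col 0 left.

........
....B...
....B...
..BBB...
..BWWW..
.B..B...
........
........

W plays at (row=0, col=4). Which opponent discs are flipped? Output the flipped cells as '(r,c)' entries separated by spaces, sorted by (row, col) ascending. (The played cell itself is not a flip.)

Answer: (1,4) (2,4) (3,4)

Derivation:
Dir NW: edge -> no flip
Dir N: edge -> no flip
Dir NE: edge -> no flip
Dir W: first cell '.' (not opp) -> no flip
Dir E: first cell '.' (not opp) -> no flip
Dir SW: first cell '.' (not opp) -> no flip
Dir S: opp run (1,4) (2,4) (3,4) capped by W -> flip
Dir SE: first cell '.' (not opp) -> no flip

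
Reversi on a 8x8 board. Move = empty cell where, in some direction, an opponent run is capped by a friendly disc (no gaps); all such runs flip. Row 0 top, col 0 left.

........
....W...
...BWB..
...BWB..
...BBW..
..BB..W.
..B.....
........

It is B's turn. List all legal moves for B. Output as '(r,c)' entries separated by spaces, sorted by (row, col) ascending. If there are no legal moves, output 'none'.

Answer: (0,3) (0,4) (0,5) (1,3) (1,5) (4,6) (5,5) (6,7)

Derivation:
(0,3): flips 1 -> legal
(0,4): flips 3 -> legal
(0,5): flips 1 -> legal
(1,3): flips 1 -> legal
(1,5): flips 1 -> legal
(3,6): no bracket -> illegal
(4,6): flips 1 -> legal
(4,7): no bracket -> illegal
(5,4): no bracket -> illegal
(5,5): flips 1 -> legal
(5,7): no bracket -> illegal
(6,5): no bracket -> illegal
(6,6): no bracket -> illegal
(6,7): flips 3 -> legal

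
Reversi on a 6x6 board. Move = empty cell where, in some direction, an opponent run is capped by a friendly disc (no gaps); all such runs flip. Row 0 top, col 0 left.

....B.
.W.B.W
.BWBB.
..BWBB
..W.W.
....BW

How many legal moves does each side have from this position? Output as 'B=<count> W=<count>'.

Answer: B=7 W=6

Derivation:
-- B to move --
(0,0): no bracket -> illegal
(0,1): flips 1 -> legal
(0,2): no bracket -> illegal
(0,5): no bracket -> illegal
(1,0): no bracket -> illegal
(1,2): flips 1 -> legal
(1,4): no bracket -> illegal
(2,0): no bracket -> illegal
(2,5): no bracket -> illegal
(3,1): flips 1 -> legal
(4,1): no bracket -> illegal
(4,3): flips 1 -> legal
(4,5): no bracket -> illegal
(5,1): flips 2 -> legal
(5,2): flips 1 -> legal
(5,3): flips 1 -> legal
B mobility = 7
-- W to move --
(0,2): no bracket -> illegal
(0,3): flips 2 -> legal
(0,5): no bracket -> illegal
(1,0): no bracket -> illegal
(1,2): no bracket -> illegal
(1,4): flips 2 -> legal
(2,0): flips 1 -> legal
(2,5): flips 2 -> legal
(3,0): no bracket -> illegal
(3,1): flips 2 -> legal
(4,1): no bracket -> illegal
(4,3): no bracket -> illegal
(4,5): no bracket -> illegal
(5,3): flips 1 -> legal
W mobility = 6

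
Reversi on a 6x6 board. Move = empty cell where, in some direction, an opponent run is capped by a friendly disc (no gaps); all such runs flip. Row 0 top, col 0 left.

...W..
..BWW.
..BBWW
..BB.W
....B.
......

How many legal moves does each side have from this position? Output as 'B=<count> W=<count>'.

Answer: B=3 W=7

Derivation:
-- B to move --
(0,2): no bracket -> illegal
(0,4): flips 1 -> legal
(0,5): flips 1 -> legal
(1,5): flips 3 -> legal
(3,4): no bracket -> illegal
(4,5): no bracket -> illegal
B mobility = 3
-- W to move --
(0,1): no bracket -> illegal
(0,2): no bracket -> illegal
(1,1): flips 1 -> legal
(2,1): flips 3 -> legal
(3,1): flips 1 -> legal
(3,4): no bracket -> illegal
(4,1): flips 2 -> legal
(4,2): flips 1 -> legal
(4,3): flips 2 -> legal
(4,5): no bracket -> illegal
(5,3): flips 1 -> legal
(5,4): no bracket -> illegal
(5,5): no bracket -> illegal
W mobility = 7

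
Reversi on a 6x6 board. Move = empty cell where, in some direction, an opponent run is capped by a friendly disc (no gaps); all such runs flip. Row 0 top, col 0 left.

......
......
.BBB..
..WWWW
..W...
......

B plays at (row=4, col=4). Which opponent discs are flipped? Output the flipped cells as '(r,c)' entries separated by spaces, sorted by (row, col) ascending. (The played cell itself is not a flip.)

Dir NW: opp run (3,3) capped by B -> flip
Dir N: opp run (3,4), next='.' -> no flip
Dir NE: opp run (3,5), next=edge -> no flip
Dir W: first cell '.' (not opp) -> no flip
Dir E: first cell '.' (not opp) -> no flip
Dir SW: first cell '.' (not opp) -> no flip
Dir S: first cell '.' (not opp) -> no flip
Dir SE: first cell '.' (not opp) -> no flip

Answer: (3,3)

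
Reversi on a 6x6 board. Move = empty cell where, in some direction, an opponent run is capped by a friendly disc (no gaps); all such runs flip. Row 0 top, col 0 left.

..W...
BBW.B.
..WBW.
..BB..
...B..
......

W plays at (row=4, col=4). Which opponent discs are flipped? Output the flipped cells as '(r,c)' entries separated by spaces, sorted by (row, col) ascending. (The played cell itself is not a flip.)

Answer: (3,3)

Derivation:
Dir NW: opp run (3,3) capped by W -> flip
Dir N: first cell '.' (not opp) -> no flip
Dir NE: first cell '.' (not opp) -> no flip
Dir W: opp run (4,3), next='.' -> no flip
Dir E: first cell '.' (not opp) -> no flip
Dir SW: first cell '.' (not opp) -> no flip
Dir S: first cell '.' (not opp) -> no flip
Dir SE: first cell '.' (not opp) -> no flip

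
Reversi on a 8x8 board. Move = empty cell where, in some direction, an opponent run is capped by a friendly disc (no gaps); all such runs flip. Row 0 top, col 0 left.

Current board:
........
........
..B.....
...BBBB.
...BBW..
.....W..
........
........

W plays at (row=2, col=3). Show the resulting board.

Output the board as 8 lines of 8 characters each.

Answer: ........
........
..BW....
...BWBB.
...BBW..
.....W..
........
........

Derivation:
Place W at (2,3); scan 8 dirs for brackets.
Dir NW: first cell '.' (not opp) -> no flip
Dir N: first cell '.' (not opp) -> no flip
Dir NE: first cell '.' (not opp) -> no flip
Dir W: opp run (2,2), next='.' -> no flip
Dir E: first cell '.' (not opp) -> no flip
Dir SW: first cell '.' (not opp) -> no flip
Dir S: opp run (3,3) (4,3), next='.' -> no flip
Dir SE: opp run (3,4) capped by W -> flip
All flips: (3,4)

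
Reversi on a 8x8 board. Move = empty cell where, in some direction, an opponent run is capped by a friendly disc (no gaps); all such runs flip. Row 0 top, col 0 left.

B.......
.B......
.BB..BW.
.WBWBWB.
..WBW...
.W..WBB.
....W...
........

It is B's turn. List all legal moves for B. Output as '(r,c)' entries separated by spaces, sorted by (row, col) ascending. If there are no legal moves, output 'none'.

Answer: (1,6) (2,3) (2,7) (3,0) (4,0) (4,1) (4,5) (5,2) (5,3) (6,5) (7,3) (7,4)

Derivation:
(1,5): no bracket -> illegal
(1,6): flips 1 -> legal
(1,7): no bracket -> illegal
(2,0): no bracket -> illegal
(2,3): flips 1 -> legal
(2,4): no bracket -> illegal
(2,7): flips 1 -> legal
(3,0): flips 1 -> legal
(3,7): no bracket -> illegal
(4,0): flips 1 -> legal
(4,1): flips 2 -> legal
(4,5): flips 2 -> legal
(4,6): no bracket -> illegal
(5,0): no bracket -> illegal
(5,2): flips 1 -> legal
(5,3): flips 1 -> legal
(6,0): no bracket -> illegal
(6,1): no bracket -> illegal
(6,2): no bracket -> illegal
(6,3): no bracket -> illegal
(6,5): flips 1 -> legal
(7,3): flips 1 -> legal
(7,4): flips 3 -> legal
(7,5): no bracket -> illegal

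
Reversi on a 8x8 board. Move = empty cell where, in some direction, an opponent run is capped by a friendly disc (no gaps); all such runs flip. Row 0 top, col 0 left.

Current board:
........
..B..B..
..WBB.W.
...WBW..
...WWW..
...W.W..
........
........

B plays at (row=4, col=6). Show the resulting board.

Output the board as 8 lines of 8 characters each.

Place B at (4,6); scan 8 dirs for brackets.
Dir NW: opp run (3,5) capped by B -> flip
Dir N: first cell '.' (not opp) -> no flip
Dir NE: first cell '.' (not opp) -> no flip
Dir W: opp run (4,5) (4,4) (4,3), next='.' -> no flip
Dir E: first cell '.' (not opp) -> no flip
Dir SW: opp run (5,5), next='.' -> no flip
Dir S: first cell '.' (not opp) -> no flip
Dir SE: first cell '.' (not opp) -> no flip
All flips: (3,5)

Answer: ........
..B..B..
..WBB.W.
...WBB..
...WWWB.
...W.W..
........
........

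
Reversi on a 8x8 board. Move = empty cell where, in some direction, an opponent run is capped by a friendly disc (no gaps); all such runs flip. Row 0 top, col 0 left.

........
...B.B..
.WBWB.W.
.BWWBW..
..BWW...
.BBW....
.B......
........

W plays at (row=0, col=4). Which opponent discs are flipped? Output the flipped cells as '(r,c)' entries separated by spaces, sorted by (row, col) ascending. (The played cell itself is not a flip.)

Dir NW: edge -> no flip
Dir N: edge -> no flip
Dir NE: edge -> no flip
Dir W: first cell '.' (not opp) -> no flip
Dir E: first cell '.' (not opp) -> no flip
Dir SW: opp run (1,3) (2,2) (3,1), next='.' -> no flip
Dir S: first cell '.' (not opp) -> no flip
Dir SE: opp run (1,5) capped by W -> flip

Answer: (1,5)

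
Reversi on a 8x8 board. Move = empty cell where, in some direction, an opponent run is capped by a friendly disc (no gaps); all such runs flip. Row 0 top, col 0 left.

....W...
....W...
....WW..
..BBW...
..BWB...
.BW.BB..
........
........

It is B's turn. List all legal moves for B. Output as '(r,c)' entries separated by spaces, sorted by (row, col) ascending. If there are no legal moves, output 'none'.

Answer: (1,5) (3,5) (5,3) (6,2)

Derivation:
(0,3): no bracket -> illegal
(0,5): no bracket -> illegal
(1,3): no bracket -> illegal
(1,5): flips 1 -> legal
(1,6): no bracket -> illegal
(2,3): no bracket -> illegal
(2,6): no bracket -> illegal
(3,5): flips 1 -> legal
(3,6): no bracket -> illegal
(4,1): no bracket -> illegal
(4,5): no bracket -> illegal
(5,3): flips 2 -> legal
(6,1): no bracket -> illegal
(6,2): flips 1 -> legal
(6,3): no bracket -> illegal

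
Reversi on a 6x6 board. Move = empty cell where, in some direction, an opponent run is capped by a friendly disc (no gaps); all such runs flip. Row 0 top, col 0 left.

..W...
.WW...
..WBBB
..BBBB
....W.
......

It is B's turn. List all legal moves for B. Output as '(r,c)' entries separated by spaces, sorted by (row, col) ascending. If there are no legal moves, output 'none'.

(0,0): flips 2 -> legal
(0,1): flips 1 -> legal
(0,3): no bracket -> illegal
(1,0): no bracket -> illegal
(1,3): no bracket -> illegal
(2,0): no bracket -> illegal
(2,1): flips 1 -> legal
(3,1): no bracket -> illegal
(4,3): no bracket -> illegal
(4,5): no bracket -> illegal
(5,3): flips 1 -> legal
(5,4): flips 1 -> legal
(5,5): flips 1 -> legal

Answer: (0,0) (0,1) (2,1) (5,3) (5,4) (5,5)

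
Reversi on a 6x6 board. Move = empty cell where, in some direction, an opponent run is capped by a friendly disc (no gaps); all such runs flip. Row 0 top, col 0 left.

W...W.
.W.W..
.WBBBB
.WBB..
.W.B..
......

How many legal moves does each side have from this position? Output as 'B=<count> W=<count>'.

Answer: B=7 W=6

Derivation:
-- B to move --
(0,1): no bracket -> illegal
(0,2): flips 1 -> legal
(0,3): flips 1 -> legal
(0,5): no bracket -> illegal
(1,0): flips 1 -> legal
(1,2): no bracket -> illegal
(1,4): no bracket -> illegal
(1,5): no bracket -> illegal
(2,0): flips 1 -> legal
(3,0): flips 1 -> legal
(4,0): flips 1 -> legal
(4,2): no bracket -> illegal
(5,0): flips 1 -> legal
(5,1): no bracket -> illegal
(5,2): no bracket -> illegal
B mobility = 7
-- W to move --
(1,2): no bracket -> illegal
(1,4): flips 2 -> legal
(1,5): no bracket -> illegal
(3,4): flips 2 -> legal
(3,5): flips 1 -> legal
(4,2): no bracket -> illegal
(4,4): flips 2 -> legal
(5,2): no bracket -> illegal
(5,3): flips 3 -> legal
(5,4): flips 2 -> legal
W mobility = 6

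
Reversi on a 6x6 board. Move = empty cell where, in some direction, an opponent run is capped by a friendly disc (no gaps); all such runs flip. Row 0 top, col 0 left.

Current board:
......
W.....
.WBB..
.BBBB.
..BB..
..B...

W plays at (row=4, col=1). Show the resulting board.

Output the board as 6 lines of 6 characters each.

Answer: ......
W.....
.WBB..
.WBBB.
.WBB..
..B...

Derivation:
Place W at (4,1); scan 8 dirs for brackets.
Dir NW: first cell '.' (not opp) -> no flip
Dir N: opp run (3,1) capped by W -> flip
Dir NE: opp run (3,2) (2,3), next='.' -> no flip
Dir W: first cell '.' (not opp) -> no flip
Dir E: opp run (4,2) (4,3), next='.' -> no flip
Dir SW: first cell '.' (not opp) -> no flip
Dir S: first cell '.' (not opp) -> no flip
Dir SE: opp run (5,2), next=edge -> no flip
All flips: (3,1)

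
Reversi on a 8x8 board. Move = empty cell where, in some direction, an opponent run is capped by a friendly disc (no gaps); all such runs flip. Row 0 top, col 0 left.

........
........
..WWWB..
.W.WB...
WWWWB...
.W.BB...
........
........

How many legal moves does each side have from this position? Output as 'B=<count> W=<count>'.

Answer: B=8 W=8

Derivation:
-- B to move --
(1,1): flips 2 -> legal
(1,2): flips 1 -> legal
(1,3): flips 3 -> legal
(1,4): flips 1 -> legal
(1,5): no bracket -> illegal
(2,0): flips 2 -> legal
(2,1): flips 3 -> legal
(3,0): no bracket -> illegal
(3,2): flips 2 -> legal
(3,5): no bracket -> illegal
(5,0): no bracket -> illegal
(5,2): flips 1 -> legal
(6,0): no bracket -> illegal
(6,1): no bracket -> illegal
(6,2): no bracket -> illegal
B mobility = 8
-- W to move --
(1,4): no bracket -> illegal
(1,5): no bracket -> illegal
(1,6): flips 2 -> legal
(2,6): flips 1 -> legal
(3,5): flips 1 -> legal
(3,6): no bracket -> illegal
(4,5): flips 2 -> legal
(5,2): no bracket -> illegal
(5,5): flips 1 -> legal
(6,2): no bracket -> illegal
(6,3): flips 1 -> legal
(6,4): flips 4 -> legal
(6,5): flips 1 -> legal
W mobility = 8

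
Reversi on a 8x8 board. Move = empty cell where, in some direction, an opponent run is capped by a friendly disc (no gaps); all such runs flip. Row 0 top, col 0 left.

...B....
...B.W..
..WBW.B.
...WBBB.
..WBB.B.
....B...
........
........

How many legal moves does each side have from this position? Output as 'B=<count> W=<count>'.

-- B to move --
(0,4): flips 1 -> legal
(0,5): no bracket -> illegal
(0,6): no bracket -> illegal
(1,1): flips 2 -> legal
(1,2): no bracket -> illegal
(1,4): flips 1 -> legal
(1,6): no bracket -> illegal
(2,1): flips 1 -> legal
(2,5): flips 1 -> legal
(3,1): flips 1 -> legal
(3,2): flips 1 -> legal
(4,1): flips 1 -> legal
(5,1): no bracket -> illegal
(5,2): no bracket -> illegal
(5,3): no bracket -> illegal
B mobility = 8
-- W to move --
(0,2): flips 1 -> legal
(0,4): flips 1 -> legal
(1,2): no bracket -> illegal
(1,4): no bracket -> illegal
(1,6): no bracket -> illegal
(1,7): no bracket -> illegal
(2,5): no bracket -> illegal
(2,7): no bracket -> illegal
(3,2): no bracket -> illegal
(3,7): flips 4 -> legal
(4,5): flips 2 -> legal
(4,7): no bracket -> illegal
(5,2): no bracket -> illegal
(5,3): flips 1 -> legal
(5,5): flips 1 -> legal
(5,6): no bracket -> illegal
(5,7): flips 2 -> legal
(6,3): no bracket -> illegal
(6,4): flips 3 -> legal
(6,5): no bracket -> illegal
W mobility = 8

Answer: B=8 W=8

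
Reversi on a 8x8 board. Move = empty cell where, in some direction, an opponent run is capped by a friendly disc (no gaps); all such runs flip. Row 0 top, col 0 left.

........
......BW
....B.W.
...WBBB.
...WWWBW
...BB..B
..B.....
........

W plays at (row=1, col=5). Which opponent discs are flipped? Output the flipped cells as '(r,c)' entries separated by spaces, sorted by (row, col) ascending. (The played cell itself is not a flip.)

Answer: (1,6) (2,4)

Derivation:
Dir NW: first cell '.' (not opp) -> no flip
Dir N: first cell '.' (not opp) -> no flip
Dir NE: first cell '.' (not opp) -> no flip
Dir W: first cell '.' (not opp) -> no flip
Dir E: opp run (1,6) capped by W -> flip
Dir SW: opp run (2,4) capped by W -> flip
Dir S: first cell '.' (not opp) -> no flip
Dir SE: first cell 'W' (not opp) -> no flip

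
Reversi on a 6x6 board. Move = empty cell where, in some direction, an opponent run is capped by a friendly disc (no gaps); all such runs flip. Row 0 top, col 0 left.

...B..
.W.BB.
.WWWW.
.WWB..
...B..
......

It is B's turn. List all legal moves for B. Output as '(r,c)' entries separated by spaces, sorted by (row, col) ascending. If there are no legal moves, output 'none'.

(0,0): flips 2 -> legal
(0,1): no bracket -> illegal
(0,2): no bracket -> illegal
(1,0): flips 2 -> legal
(1,2): no bracket -> illegal
(1,5): flips 1 -> legal
(2,0): no bracket -> illegal
(2,5): no bracket -> illegal
(3,0): flips 2 -> legal
(3,4): flips 1 -> legal
(3,5): flips 1 -> legal
(4,0): flips 2 -> legal
(4,1): flips 2 -> legal
(4,2): no bracket -> illegal

Answer: (0,0) (1,0) (1,5) (3,0) (3,4) (3,5) (4,0) (4,1)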